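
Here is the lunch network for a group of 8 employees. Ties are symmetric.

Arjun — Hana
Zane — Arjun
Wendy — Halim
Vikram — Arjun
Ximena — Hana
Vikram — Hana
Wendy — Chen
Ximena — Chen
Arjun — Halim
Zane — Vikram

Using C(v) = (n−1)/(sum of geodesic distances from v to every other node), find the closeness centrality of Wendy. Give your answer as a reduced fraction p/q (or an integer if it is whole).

Distances from Wendy: Arjun:2, Chen:1, Halim:1, Hana:3, Vikram:3, Ximena:2, Zane:3. Sum = 15.
n = 8, so closeness = 7/15.

7/15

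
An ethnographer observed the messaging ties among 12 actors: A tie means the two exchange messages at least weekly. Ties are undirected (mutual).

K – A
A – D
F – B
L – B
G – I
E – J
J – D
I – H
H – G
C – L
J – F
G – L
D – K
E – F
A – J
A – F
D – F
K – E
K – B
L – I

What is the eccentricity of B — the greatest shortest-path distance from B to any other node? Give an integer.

3

Distances from B: A:2, C:2, D:2, E:2, F:1, G:2, H:3, I:2, J:2, K:1, L:1.
The largest is 3 (to H), so the eccentricity of B is 3.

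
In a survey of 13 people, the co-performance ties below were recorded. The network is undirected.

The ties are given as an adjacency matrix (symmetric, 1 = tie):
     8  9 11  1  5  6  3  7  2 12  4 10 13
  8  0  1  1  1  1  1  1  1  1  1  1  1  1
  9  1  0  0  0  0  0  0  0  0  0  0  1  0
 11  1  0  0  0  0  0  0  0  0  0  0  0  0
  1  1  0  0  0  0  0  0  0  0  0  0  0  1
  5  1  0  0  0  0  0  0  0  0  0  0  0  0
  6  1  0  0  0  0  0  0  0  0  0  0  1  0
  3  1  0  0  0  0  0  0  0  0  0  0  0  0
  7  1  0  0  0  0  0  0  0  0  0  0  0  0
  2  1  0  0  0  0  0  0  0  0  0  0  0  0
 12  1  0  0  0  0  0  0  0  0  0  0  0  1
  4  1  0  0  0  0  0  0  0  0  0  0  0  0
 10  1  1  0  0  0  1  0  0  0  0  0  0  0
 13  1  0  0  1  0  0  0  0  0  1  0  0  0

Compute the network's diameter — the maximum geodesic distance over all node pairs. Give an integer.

Eccentricity of each node (its greatest distance to any other): 1:2, 2:2, 3:2, 4:2, 5:2, 6:2, 7:2, 8:1, 9:2, 10:2, 11:2, 12:2, 13:2.
The maximum eccentricity is 2, realized for instance by the pair 9–11 via 9 – 8 – 11. So the diameter is 2.

2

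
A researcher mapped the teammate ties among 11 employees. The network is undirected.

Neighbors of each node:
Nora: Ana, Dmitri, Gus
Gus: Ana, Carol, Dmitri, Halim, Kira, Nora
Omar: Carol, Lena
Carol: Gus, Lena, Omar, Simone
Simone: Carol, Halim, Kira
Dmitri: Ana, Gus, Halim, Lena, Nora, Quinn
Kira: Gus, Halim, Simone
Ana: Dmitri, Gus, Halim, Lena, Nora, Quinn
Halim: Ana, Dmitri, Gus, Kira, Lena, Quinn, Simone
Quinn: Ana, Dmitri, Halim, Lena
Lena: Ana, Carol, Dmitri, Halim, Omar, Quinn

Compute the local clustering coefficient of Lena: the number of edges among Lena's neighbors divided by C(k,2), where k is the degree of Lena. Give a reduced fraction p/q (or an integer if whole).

7/15

Lena's neighbors: Ana, Carol, Dmitri, Halim, Omar, and Quinn (k = 6).
Possible neighbor pairs: C(6,2) = 15. Edges among them: Ana–Dmitri, Ana–Halim, Ana–Quinn, Carol–Omar, Dmitri–Halim, Dmitri–Quinn, Halim–Quinn → e = 7.
Clustering(Lena) = 7/15.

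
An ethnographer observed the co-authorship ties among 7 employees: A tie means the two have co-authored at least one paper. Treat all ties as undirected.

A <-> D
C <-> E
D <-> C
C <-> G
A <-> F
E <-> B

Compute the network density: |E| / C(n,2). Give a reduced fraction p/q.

There are 6 edges and 7 nodes, so the maximum possible is C(7,2) = 21.
Density = 6/21 = 2/7.

2/7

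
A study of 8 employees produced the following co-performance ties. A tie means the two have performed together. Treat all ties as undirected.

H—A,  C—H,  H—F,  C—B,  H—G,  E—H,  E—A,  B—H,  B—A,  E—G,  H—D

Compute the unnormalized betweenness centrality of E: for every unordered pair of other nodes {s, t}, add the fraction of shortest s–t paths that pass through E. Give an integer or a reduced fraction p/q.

Pairs whose geodesics pass through E — A–G: 1/2.
All other pairs contribute 0.
Summing the contributions gives betweenness(E) = 1/2.

1/2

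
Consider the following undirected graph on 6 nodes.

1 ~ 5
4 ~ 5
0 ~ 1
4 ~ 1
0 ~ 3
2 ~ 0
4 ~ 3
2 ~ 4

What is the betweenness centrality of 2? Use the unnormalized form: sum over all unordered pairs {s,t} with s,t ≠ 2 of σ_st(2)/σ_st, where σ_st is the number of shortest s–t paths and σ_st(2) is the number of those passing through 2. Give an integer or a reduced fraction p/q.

1/3

Pairs whose geodesics pass through 2 — 0–4: 1/3.
All other pairs contribute 0.
Summing the contributions gives betweenness(2) = 1/3.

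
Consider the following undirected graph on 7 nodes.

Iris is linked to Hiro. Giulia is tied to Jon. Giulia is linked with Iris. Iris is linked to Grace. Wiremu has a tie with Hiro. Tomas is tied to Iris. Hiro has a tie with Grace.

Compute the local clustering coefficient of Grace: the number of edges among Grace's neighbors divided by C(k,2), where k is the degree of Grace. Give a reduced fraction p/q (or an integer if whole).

Grace's neighbors: Hiro and Iris (k = 2).
Possible neighbor pairs: C(2,2) = 1. Edges among them: Hiro–Iris → e = 1.
Clustering(Grace) = 1/1.

1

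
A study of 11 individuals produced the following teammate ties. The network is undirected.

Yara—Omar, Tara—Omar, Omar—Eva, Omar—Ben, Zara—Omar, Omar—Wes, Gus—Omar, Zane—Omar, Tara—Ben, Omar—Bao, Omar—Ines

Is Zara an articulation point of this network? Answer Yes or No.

No

Even without Zara, every remaining node can still reach every other (the residual graph is connected), so Zara is not a cut vertex.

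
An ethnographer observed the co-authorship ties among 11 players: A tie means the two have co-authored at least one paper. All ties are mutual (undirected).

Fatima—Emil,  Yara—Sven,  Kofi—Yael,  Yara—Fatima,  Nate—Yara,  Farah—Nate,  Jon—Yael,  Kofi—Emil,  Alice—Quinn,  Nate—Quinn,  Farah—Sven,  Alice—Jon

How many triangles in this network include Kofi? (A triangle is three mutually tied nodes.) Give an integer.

Kofi's neighbors are Emil and Yael, but none of them are tied to each other, so no triangle contains Kofi.

0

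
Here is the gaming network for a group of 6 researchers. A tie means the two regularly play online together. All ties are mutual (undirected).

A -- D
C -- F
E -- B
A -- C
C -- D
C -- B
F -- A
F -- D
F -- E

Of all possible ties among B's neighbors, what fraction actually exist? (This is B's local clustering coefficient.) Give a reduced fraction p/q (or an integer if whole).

0

B's neighbors: C and E (k = 2).
Possible neighbor pairs: C(2,2) = 1. Edges among them: none → e = 0.
Clustering(B) = 0/1.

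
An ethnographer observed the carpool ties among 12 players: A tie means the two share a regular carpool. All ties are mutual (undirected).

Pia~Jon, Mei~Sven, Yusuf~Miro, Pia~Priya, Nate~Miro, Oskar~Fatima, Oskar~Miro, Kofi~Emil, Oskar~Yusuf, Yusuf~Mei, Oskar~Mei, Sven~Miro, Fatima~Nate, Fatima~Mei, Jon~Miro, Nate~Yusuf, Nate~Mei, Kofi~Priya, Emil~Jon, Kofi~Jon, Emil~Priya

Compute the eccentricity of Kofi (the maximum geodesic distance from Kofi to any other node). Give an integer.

Distances from Kofi: Emil:1, Fatima:4, Jon:1, Mei:4, Miro:2, Nate:3, Oskar:3, Pia:2, Priya:1, Sven:3, Yusuf:3.
The largest is 4 (to Mei and Fatima), so the eccentricity of Kofi is 4.

4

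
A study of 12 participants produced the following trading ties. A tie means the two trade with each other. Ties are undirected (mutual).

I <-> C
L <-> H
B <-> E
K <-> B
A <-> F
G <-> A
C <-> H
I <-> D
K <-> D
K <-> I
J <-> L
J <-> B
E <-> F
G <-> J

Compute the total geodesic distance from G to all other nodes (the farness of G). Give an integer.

29

Distances from G: A:1, B:2, C:4, D:4, E:3, F:2, H:3, I:4, J:1, K:3, L:2.
Sum = 1 + 2 + 4 + 4 + 3 + 2 + 3 + 4 + 1 + 3 + 2 = 29.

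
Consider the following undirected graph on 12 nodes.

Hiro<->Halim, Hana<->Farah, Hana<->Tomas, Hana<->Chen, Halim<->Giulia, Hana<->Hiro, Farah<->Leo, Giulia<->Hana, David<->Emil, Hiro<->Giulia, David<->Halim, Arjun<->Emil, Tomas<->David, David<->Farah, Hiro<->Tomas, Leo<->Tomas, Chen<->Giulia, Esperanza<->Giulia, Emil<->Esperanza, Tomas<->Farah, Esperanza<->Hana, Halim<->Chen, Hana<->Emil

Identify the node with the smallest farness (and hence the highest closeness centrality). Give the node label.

Farness (sum of distances to all others) for each node — Arjun:29, Chen:21, David:18, Emil:19, Esperanza:20, Farah:19, Giulia:19, Halim:20, Hana:15, Hiro:19, Leo:27, Tomas:18.
The smallest farness is 15, for Hana, so Hana has the highest closeness.

Hana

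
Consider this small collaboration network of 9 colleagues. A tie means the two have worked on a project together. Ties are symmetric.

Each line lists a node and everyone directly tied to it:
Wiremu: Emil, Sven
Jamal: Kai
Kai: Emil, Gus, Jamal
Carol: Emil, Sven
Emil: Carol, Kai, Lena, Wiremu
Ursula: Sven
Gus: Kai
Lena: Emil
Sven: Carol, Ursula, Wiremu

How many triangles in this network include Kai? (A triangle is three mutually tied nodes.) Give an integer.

Kai's neighbors are Emil, Gus, and Jamal, but none of them are tied to each other, so no triangle contains Kai.

0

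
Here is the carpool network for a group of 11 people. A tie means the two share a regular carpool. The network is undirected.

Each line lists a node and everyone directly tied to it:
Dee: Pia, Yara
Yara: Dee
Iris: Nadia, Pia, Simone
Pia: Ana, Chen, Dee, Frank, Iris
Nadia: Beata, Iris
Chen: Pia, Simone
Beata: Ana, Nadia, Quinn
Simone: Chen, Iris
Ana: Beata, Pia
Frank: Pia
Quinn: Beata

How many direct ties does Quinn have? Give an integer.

1

Quinn is directly tied to Beata. That is 1 neighbor, so the degree of Quinn is 1.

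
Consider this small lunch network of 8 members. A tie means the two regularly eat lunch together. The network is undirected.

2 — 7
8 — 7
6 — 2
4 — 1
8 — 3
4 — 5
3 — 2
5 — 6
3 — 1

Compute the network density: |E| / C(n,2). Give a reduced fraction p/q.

There are 9 edges and 8 nodes, so the maximum possible is C(8,2) = 28.
Density = 9/28.

9/28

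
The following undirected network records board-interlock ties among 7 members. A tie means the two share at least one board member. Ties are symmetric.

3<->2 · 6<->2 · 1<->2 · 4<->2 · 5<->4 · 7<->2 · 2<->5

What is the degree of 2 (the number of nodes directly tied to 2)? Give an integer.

6

2 is directly tied to 1, 3, 4, 5, 6, and 7. That is 6 neighbors, so the degree of 2 is 6.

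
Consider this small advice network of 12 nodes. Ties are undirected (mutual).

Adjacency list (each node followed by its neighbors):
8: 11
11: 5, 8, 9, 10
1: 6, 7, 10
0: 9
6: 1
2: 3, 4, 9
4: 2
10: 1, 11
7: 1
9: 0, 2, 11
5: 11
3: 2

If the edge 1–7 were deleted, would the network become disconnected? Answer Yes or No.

Yes

Without the 1–7 edge there is no alternate route between 1 and 7, so the network disconnects. It is a bridge.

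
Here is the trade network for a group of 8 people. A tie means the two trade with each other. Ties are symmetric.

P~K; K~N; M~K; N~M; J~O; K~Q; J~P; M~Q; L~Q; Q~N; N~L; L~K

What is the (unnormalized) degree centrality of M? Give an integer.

M is directly tied to K, N, and Q. That is 3 neighbors, so the degree of M is 3.

3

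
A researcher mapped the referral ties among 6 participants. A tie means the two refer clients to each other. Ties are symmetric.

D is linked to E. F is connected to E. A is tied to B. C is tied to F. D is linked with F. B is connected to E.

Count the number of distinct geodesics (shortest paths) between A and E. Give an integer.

1

The shortest distance is 2, and the only length-2 path is A–B–E. So there is exactly 1 shortest path.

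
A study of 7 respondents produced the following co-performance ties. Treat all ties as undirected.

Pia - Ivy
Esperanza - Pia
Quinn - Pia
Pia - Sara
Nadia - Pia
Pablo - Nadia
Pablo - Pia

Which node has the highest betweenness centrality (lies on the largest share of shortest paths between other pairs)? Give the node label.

Pia

Unnormalized betweenness of each node: Esperanza:0, Ivy:0, Nadia:0, Pablo:0, Pia:14, Quinn:0, Sara:0.
Pia has the largest value, 14, making it the main broker — the node through which the most shortest paths run.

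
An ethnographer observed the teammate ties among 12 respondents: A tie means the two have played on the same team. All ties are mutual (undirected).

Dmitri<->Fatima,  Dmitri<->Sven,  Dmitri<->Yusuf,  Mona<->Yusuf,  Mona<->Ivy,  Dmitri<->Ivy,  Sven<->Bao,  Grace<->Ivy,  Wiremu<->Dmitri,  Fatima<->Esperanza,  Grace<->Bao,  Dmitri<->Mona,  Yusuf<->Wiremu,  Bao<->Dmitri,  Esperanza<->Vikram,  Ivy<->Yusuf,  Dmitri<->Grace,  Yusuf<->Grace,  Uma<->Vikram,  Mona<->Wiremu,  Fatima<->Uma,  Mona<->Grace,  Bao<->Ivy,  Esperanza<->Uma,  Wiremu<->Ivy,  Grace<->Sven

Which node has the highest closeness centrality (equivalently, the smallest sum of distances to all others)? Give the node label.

Dmitri

Farness (sum of distances to all others) for each node — Bao:22, Dmitri:15, Esperanza:26, Fatima:19, Grace:20, Ivy:20, Mona:21, Sven:23, Uma:26, Vikram:35, Wiremu:22, Yusuf:21.
The smallest farness is 15, for Dmitri, so Dmitri has the highest closeness.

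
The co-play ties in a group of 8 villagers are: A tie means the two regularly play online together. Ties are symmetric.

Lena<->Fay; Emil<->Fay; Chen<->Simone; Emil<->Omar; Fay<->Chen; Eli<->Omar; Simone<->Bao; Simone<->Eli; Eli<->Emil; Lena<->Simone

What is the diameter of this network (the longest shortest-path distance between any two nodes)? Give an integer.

3

Eccentricity of each node (its greatest distance to any other): Bao:3, Chen:3, Eli:2, Emil:3, Fay:3, Lena:3, Omar:3, Simone:2.
The maximum eccentricity is 3, realized for instance by the pair Omar–Bao via Omar – Eli – Simone – Bao. So the diameter is 3.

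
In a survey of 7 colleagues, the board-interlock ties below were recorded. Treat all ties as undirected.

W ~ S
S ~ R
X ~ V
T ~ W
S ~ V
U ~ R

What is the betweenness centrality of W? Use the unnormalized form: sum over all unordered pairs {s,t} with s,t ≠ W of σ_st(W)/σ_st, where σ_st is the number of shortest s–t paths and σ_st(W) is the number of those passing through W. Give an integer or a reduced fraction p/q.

Pairs whose geodesics pass through W — S–T: 1; V–T: 1; X–T: 1; R–T: 1; U–T: 1.
All other pairs contribute 0.
Summing the contributions gives betweenness(W) = 5.

5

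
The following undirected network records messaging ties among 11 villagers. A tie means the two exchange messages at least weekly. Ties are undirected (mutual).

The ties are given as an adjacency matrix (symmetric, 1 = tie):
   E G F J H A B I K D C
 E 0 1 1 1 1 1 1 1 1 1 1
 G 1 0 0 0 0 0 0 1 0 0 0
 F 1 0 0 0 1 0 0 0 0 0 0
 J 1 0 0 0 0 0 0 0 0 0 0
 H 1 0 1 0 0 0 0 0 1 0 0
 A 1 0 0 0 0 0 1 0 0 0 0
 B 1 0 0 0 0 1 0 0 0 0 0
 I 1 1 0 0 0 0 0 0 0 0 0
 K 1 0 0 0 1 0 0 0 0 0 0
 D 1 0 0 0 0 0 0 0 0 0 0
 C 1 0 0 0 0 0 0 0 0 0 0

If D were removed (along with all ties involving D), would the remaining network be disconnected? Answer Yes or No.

No

Even without D, every remaining node can still reach every other (the residual graph is connected), so D is not a cut vertex.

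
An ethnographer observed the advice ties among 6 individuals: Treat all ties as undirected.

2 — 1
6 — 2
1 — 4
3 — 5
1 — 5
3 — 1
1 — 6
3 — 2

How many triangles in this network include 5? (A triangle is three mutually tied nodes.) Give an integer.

5's neighbors: 1 and 3.
Neighbor pairs that are themselves tied: 5–1–3. Each forms one triangle with 5, for 1 in total.

1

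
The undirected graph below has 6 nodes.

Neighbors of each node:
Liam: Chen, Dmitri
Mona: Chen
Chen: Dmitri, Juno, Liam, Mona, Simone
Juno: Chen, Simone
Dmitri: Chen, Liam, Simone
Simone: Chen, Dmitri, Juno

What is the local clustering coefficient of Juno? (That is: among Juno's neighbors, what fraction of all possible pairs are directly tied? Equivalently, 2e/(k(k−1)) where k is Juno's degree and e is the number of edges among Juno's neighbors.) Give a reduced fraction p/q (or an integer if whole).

1

Juno's neighbors: Chen and Simone (k = 2).
Possible neighbor pairs: C(2,2) = 1. Edges among them: Chen–Simone → e = 1.
Clustering(Juno) = 1/1.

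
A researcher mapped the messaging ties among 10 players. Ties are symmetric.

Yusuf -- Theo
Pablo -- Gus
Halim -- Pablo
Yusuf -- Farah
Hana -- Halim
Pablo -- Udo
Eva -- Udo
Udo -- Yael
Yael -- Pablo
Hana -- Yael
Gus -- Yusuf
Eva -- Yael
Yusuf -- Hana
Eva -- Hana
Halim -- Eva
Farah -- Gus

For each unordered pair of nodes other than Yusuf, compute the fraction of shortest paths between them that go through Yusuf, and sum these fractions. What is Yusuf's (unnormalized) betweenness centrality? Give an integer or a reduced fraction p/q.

Pairs whose geodesics pass through Yusuf — Halim–Theo: 1; Halim–Farah: 1/2; Udo–Theo: 3/3; Pablo–Theo: 1; Yael–Theo: 1; Yael–Farah: 1/2; Hana–Theo: 1; Hana–Gus: 1; Hana–Farah: 1; Eva–Theo: 1; Eva–Gus: 1/4; Eva–Farah: 1; Theo–Gus: 1; Theo–Farah: 1.
All other pairs contribute 0.
Summing the contributions gives betweenness(Yusuf) = 49/4.

49/4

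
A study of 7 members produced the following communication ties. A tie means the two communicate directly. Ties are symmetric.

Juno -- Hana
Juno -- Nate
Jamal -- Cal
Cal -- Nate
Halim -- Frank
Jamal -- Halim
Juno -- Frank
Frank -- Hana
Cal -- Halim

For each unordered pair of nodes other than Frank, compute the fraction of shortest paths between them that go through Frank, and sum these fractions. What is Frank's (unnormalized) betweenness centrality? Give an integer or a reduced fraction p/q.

4

Pairs whose geodesics pass through Frank — Cal–Hana: 1/2; Juno–Halim: 1; Juno–Jamal: 1/2; Hana–Halim: 1; Hana–Jamal: 1.
All other pairs contribute 0.
Summing the contributions gives betweenness(Frank) = 4.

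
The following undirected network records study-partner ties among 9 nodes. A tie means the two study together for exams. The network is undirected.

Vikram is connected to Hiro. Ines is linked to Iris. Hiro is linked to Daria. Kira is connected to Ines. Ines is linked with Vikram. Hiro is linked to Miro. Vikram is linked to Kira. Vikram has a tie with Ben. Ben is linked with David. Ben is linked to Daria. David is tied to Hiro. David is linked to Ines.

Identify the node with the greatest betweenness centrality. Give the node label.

Hiro

Unnormalized betweenness of each node: Ben:17/6, Daria:2/3, David:14/3, Hiro:59/6, Ines:25/3, Iris:0, Kira:0, Miro:0, Vikram:26/3.
Hiro has the largest value, 59/6, making it the main broker — the node through which the most shortest paths run.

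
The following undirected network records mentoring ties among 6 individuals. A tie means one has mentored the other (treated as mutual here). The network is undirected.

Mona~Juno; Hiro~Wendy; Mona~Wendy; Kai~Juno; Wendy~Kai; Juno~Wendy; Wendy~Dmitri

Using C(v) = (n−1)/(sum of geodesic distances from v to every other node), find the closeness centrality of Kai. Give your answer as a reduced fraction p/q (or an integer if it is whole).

5/8

Distances from Kai: Dmitri:2, Hiro:2, Juno:1, Mona:2, Wendy:1. Sum = 8.
n = 6, so closeness = 5/8.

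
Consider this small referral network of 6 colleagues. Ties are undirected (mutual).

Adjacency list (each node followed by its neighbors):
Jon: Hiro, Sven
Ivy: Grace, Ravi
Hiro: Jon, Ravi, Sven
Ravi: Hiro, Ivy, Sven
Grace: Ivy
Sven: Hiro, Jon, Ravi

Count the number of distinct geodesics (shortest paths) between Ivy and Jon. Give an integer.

The shortest distance is 3. The length-3 paths are: Ivy–Ravi–Sven–Jon; Ivy–Ravi–Hiro–Jon.
That gives 2 distinct shortest paths.

2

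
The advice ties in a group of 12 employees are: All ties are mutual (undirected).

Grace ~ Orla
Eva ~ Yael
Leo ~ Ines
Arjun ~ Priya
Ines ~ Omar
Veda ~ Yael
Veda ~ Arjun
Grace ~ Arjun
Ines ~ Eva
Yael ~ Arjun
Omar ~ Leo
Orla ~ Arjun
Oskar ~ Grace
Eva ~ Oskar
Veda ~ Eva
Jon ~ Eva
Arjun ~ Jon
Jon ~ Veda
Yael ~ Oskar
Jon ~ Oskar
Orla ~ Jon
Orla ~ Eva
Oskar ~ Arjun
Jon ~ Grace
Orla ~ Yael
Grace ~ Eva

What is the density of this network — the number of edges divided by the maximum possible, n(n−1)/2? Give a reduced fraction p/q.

13/33

There are 26 edges and 12 nodes, so the maximum possible is C(12,2) = 66.
Density = 26/66 = 13/33.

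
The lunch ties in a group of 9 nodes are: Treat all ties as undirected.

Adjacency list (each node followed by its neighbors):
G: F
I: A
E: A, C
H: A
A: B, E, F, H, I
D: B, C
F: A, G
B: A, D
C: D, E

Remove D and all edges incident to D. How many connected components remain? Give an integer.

1

D's neighbors (B and C) remain reachable from one another through other ties, so the rest of the network stays in one piece.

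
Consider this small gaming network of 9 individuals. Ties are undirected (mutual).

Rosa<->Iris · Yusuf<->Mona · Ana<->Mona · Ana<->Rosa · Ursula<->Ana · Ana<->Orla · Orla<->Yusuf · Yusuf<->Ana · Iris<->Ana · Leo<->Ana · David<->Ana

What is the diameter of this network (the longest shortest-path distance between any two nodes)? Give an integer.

2

Eccentricity of each node (its greatest distance to any other): Ana:1, David:2, Iris:2, Leo:2, Mona:2, Orla:2, Rosa:2, Ursula:2, Yusuf:2.
The maximum eccentricity is 2, realized for instance by the pair David–Rosa via David – Ana – Rosa. So the diameter is 2.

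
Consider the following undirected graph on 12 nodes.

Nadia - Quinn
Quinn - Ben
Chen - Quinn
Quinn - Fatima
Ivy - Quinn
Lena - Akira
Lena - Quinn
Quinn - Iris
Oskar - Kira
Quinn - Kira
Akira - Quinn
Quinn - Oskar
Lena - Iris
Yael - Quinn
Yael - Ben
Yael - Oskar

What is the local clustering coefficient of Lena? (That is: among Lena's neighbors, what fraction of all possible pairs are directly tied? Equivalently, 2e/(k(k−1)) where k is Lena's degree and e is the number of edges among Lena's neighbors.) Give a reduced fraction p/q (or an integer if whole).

Lena's neighbors: Akira, Iris, and Quinn (k = 3).
Possible neighbor pairs: C(3,2) = 3. Edges among them: Akira–Quinn, Iris–Quinn → e = 2.
Clustering(Lena) = 2/3.

2/3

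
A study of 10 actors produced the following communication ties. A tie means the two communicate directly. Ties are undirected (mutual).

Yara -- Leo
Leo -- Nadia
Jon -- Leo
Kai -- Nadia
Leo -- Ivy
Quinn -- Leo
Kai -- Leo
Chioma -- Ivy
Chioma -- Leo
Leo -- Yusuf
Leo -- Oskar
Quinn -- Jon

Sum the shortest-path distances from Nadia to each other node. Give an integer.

16

Distances from Nadia: Chioma:2, Ivy:2, Jon:2, Kai:1, Leo:1, Oskar:2, Quinn:2, Yara:2, Yusuf:2.
Sum = 2 + 2 + 2 + 1 + 1 + 2 + 2 + 2 + 2 = 16.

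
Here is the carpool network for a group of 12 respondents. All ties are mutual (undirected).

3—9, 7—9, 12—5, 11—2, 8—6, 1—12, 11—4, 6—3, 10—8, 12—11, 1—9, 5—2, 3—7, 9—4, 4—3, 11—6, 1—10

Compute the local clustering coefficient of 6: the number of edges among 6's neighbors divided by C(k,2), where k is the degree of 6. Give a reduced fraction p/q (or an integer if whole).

0

6's neighbors: 3, 8, and 11 (k = 3).
Possible neighbor pairs: C(3,2) = 3. Edges among them: none → e = 0.
Clustering(6) = 0/3 = 0.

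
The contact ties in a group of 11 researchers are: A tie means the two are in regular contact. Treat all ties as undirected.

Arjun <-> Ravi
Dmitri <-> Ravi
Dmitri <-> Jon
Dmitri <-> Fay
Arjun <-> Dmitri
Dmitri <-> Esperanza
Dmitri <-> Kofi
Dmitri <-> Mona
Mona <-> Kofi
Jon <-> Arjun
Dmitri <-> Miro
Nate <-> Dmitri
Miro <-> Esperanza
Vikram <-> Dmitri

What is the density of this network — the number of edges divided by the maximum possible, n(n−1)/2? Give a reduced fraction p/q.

There are 14 edges and 11 nodes, so the maximum possible is C(11,2) = 55.
Density = 14/55.

14/55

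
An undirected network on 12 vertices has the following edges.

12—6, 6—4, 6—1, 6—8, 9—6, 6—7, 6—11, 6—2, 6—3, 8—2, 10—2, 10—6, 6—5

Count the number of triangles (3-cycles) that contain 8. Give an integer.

8's neighbors: 2 and 6.
Neighbor pairs that are themselves tied: 8–2–6. Each forms one triangle with 8, for 1 in total.

1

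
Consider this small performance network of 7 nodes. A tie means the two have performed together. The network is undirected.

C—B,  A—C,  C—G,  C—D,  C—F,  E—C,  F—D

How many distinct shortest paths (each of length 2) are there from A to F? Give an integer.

The shortest distance is 2, and the only length-2 path is A–C–F. So there is exactly 1 shortest path.

1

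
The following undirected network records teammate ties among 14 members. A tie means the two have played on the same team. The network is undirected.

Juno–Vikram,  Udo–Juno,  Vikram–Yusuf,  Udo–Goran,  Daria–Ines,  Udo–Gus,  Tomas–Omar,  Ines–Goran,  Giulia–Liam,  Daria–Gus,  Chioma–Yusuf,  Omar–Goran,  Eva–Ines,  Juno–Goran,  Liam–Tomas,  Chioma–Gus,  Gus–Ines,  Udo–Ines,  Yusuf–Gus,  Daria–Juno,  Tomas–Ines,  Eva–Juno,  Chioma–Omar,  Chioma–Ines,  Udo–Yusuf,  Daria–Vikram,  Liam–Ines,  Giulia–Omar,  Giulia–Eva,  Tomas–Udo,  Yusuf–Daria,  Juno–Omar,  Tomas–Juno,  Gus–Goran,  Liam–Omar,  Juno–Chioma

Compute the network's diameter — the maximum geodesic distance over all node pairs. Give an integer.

3

Eccentricity of each node (its greatest distance to any other): Chioma:2, Daria:3, Eva:3, Giulia:3, Goran:2, Gus:3, Ines:2, Juno:2, Liam:3, Omar:2, Tomas:2, Udo:3, Vikram:3, Yusuf:3.
The maximum eccentricity is 3, realized for instance by the pair Liam–Vikram via Liam – Tomas – Juno – Vikram. So the diameter is 3.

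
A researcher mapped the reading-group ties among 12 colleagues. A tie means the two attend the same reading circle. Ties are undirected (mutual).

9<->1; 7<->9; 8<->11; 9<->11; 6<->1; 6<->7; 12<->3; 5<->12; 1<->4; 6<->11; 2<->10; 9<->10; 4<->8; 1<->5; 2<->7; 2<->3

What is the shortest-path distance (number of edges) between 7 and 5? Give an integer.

One shortest route is 7 – 6 – 1 – 5, which uses 3 edges, and at distance 2 from 7 we only reach {1, 3, 10, 11}, which does not include 5. So d(7,5) = 3.

3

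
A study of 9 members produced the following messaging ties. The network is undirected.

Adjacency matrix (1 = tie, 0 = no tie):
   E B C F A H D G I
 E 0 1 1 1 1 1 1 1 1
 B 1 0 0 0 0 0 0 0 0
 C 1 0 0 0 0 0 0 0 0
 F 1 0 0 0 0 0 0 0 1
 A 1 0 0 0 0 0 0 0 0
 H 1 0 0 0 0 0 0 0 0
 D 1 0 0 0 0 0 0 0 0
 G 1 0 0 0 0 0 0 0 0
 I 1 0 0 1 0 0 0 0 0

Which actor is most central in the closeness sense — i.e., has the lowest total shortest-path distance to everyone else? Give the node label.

E

Farness (sum of distances to all others) for each node — A:15, B:15, C:15, D:15, E:8, F:14, G:15, H:15, I:14.
The smallest farness is 8, for E, so E has the highest closeness.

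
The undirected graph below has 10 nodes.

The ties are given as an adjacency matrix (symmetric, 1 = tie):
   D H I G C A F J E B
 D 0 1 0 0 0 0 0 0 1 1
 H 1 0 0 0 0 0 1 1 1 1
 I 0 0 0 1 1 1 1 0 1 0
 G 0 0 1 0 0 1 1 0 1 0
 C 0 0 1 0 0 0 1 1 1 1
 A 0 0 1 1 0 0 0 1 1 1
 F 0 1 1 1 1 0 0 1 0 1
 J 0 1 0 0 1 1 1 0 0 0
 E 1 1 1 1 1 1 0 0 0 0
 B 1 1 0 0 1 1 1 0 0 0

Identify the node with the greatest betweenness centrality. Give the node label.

Unnormalized betweenness of each node: A:5/2, B:31/12, C:7/4, D:1/4, E:31/6, F:7/2, G:1/2, H:31/12, I:13/12, J:13/12.
E has the largest value, 31/6, making it the main broker — the node through which the most shortest paths run.

E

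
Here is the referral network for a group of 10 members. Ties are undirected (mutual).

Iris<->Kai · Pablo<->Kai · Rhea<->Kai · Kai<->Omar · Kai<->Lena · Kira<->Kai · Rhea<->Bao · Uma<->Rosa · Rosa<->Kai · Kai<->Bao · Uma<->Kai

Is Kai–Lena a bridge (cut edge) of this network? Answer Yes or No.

Without the Kai–Lena edge there is no alternate route between Kai and Lena, so the network disconnects. It is a bridge.

Yes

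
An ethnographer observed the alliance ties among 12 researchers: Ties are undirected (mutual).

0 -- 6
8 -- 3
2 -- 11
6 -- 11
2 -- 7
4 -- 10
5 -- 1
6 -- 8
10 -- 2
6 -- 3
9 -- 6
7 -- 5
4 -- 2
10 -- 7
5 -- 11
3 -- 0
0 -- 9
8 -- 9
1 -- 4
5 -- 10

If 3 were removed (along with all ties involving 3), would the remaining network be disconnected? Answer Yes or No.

Even without 3, every remaining node can still reach every other (the residual graph is connected), so 3 is not a cut vertex.

No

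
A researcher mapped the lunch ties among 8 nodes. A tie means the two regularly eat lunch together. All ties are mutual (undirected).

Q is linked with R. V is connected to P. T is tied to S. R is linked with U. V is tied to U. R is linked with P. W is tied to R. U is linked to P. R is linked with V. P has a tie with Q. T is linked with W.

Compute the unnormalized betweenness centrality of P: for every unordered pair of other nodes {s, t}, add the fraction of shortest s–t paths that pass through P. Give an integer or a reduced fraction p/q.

1

Pairs whose geodesics pass through P — Q–V: 1/2; Q–U: 1/2.
All other pairs contribute 0.
Summing the contributions gives betweenness(P) = 1.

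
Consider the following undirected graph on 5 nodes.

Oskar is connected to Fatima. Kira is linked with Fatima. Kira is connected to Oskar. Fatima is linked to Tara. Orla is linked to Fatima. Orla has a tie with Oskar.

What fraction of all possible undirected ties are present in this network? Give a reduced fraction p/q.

3/5

There are 6 edges and 5 nodes, so the maximum possible is C(5,2) = 10.
Density = 6/10 = 3/5.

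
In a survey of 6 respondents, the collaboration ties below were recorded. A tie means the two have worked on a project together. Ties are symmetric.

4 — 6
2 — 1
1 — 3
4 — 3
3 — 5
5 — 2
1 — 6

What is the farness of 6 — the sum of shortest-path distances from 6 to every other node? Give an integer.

9

Distances from 6: 1:1, 2:2, 3:2, 4:1, 5:3.
Sum = 1 + 2 + 2 + 1 + 3 = 9.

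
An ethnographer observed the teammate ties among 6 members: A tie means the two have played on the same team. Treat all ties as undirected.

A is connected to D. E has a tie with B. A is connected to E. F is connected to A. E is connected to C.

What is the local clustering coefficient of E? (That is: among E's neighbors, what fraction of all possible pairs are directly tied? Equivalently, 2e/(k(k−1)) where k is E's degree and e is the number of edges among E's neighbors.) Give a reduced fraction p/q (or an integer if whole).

0

E's neighbors: A, B, and C (k = 3).
Possible neighbor pairs: C(3,2) = 3. Edges among them: none → e = 0.
Clustering(E) = 0/3 = 0.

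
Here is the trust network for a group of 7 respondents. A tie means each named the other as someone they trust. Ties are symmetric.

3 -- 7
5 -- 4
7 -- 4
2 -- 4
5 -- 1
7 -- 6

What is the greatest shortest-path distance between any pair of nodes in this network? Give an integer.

Eccentricity of each node (its greatest distance to any other): 1:4, 2:3, 3:4, 4:2, 5:3, 6:4, 7:3.
The maximum eccentricity is 4, realized for instance by the pair 6–1 via 6 – 7 – 4 – 5 – 1. So the diameter is 4.

4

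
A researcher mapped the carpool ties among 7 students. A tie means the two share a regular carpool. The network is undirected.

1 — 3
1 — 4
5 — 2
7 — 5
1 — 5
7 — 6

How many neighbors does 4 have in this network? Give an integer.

1

4 is directly tied to 1. That is 1 neighbor, so the degree of 4 is 1.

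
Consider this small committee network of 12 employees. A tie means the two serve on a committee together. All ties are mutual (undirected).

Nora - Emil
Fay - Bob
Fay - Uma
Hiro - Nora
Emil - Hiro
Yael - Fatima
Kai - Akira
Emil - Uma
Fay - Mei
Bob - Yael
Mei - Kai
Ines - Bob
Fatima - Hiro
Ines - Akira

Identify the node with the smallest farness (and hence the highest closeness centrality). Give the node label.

Fay

Farness (sum of distances to all others) for each node — Akira:36, Bob:24, Emil:29, Fatima:30, Fay:23, Hiro:31, Ines:30, Kai:35, Mei:29, Nora:36, Uma:26, Yael:27.
The smallest farness is 23, for Fay, so Fay has the highest closeness.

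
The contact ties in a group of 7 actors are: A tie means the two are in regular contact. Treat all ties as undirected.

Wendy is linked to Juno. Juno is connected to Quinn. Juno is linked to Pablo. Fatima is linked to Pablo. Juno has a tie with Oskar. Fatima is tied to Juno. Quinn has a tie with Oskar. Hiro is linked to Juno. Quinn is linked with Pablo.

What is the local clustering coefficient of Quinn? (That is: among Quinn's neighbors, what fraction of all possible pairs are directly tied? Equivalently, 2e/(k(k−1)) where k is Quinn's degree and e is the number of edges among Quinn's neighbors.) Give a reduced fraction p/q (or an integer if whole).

2/3

Quinn's neighbors: Juno, Oskar, and Pablo (k = 3).
Possible neighbor pairs: C(3,2) = 3. Edges among them: Juno–Oskar, Juno–Pablo → e = 2.
Clustering(Quinn) = 2/3.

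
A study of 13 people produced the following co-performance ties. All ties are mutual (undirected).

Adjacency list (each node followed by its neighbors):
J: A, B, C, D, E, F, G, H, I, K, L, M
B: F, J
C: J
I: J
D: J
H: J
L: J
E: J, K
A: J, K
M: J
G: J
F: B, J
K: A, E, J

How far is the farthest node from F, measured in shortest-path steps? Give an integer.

Distances from F: A:2, B:1, C:2, D:2, E:2, G:2, H:2, I:2, J:1, K:2, L:2, M:2.
The largest is 2 (to A, C, M, D, G, I, E, K, L, and H), so the eccentricity of F is 2.

2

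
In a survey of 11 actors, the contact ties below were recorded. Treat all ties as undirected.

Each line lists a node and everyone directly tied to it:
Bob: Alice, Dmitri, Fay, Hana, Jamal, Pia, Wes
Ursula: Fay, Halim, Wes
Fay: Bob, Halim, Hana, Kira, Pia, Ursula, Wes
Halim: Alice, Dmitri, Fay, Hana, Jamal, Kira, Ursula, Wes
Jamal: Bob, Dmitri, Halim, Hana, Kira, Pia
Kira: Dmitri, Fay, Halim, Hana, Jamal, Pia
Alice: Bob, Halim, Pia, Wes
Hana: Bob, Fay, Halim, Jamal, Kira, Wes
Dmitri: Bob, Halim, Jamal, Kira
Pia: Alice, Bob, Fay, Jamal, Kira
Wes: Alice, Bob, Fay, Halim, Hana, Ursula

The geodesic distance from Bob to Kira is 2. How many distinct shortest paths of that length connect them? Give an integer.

The shortest distance is 2. The length-2 paths are: Bob–Fay–Kira; Bob–Dmitri–Kira; Bob–Hana–Kira; Bob–Pia–Kira; Bob–Jamal–Kira.
That gives 5 distinct shortest paths.

5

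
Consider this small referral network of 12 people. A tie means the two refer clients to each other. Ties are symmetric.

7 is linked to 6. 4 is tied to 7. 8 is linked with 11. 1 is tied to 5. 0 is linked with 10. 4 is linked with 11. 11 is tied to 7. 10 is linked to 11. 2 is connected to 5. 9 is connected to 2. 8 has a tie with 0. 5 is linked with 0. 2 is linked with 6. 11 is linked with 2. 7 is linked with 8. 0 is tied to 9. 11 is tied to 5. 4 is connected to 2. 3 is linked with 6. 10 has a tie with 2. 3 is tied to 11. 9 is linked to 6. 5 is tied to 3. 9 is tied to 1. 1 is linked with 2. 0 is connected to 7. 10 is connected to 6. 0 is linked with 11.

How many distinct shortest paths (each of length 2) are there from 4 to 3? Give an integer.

The shortest distance is 2, and the only length-2 path is 4–11–3. So there is exactly 1 shortest path.

1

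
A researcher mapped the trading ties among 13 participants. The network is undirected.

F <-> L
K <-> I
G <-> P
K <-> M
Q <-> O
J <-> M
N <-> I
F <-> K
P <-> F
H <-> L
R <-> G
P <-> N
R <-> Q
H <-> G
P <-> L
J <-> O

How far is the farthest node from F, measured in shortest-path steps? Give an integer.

4

Distances from F: G:2, H:2, I:2, J:3, K:1, L:1, M:2, N:2, O:4, P:1, Q:4, R:3.
The largest is 4 (to Q and O), so the eccentricity of F is 4.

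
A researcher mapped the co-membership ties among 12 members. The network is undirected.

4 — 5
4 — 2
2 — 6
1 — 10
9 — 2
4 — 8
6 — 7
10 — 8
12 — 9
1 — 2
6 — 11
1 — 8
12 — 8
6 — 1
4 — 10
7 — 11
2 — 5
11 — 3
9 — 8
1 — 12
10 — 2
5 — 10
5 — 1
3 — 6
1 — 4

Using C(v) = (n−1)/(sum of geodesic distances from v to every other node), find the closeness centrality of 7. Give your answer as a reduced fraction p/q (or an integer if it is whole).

11/26

Distances from 7: 1:2, 2:2, 3:2, 4:3, 5:3, 6:1, 8:3, 9:3, 10:3, 11:1, 12:3. Sum = 26.
n = 12, so closeness = 11/26.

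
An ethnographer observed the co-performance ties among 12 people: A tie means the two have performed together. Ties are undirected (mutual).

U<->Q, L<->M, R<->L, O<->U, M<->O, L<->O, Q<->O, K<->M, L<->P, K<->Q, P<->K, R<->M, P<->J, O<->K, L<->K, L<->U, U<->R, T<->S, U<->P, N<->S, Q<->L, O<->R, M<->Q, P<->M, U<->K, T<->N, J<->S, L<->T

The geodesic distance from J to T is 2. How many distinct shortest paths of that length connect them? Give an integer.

The shortest distance is 2, and the only length-2 path is J–S–T. So there is exactly 1 shortest path.

1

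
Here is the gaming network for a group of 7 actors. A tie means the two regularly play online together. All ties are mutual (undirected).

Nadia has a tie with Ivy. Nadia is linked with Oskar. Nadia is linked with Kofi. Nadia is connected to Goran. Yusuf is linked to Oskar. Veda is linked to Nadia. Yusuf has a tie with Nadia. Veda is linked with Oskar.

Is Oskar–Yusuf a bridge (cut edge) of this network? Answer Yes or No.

No

Even without that edge, Oskar still reaches Yusuf via Oskar – Nadia – Yusuf, so the network stays connected. Not a bridge.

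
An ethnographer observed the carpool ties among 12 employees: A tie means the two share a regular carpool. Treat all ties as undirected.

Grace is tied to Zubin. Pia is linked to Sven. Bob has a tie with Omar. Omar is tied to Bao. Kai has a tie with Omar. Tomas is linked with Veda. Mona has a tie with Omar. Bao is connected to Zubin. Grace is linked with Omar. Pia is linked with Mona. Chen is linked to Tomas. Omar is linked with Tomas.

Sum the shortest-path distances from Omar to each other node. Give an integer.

Distances from Omar: Bao:1, Bob:1, Chen:2, Grace:1, Kai:1, Mona:1, Pia:2, Sven:3, Tomas:1, Veda:2, Zubin:2.
Sum = 1 + 1 + 2 + 1 + 1 + 1 + 2 + 3 + 1 + 2 + 2 = 17.

17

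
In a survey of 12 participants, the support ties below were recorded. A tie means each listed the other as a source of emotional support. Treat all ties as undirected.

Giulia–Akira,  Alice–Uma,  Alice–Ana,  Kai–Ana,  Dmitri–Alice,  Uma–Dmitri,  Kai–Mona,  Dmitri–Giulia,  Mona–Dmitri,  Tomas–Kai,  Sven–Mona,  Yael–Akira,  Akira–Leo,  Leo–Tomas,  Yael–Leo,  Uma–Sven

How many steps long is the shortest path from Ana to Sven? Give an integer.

3

One shortest route is Ana – Alice – Uma – Sven, which uses 3 edges, and at distance 2 from Ana we only reach {Dmitri, Mona, Tomas, Uma}, which does not include Sven. So d(Ana,Sven) = 3.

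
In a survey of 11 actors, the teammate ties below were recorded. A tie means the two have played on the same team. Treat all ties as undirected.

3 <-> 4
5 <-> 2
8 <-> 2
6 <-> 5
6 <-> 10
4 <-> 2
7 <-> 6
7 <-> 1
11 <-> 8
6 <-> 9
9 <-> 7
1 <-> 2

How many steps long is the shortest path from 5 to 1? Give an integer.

2

One shortest route is 5 – 2 – 1, which uses 2 edges, and 5 and 1 are not directly tied, so nothing shorter exists. So d(5,1) = 2.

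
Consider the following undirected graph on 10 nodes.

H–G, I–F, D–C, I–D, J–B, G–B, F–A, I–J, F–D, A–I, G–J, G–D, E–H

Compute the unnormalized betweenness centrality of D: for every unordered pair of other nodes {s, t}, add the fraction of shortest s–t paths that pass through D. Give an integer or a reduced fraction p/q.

15

Pairs whose geodesics pass through D — B–C: 1; B–F: 1/2; I–G: 1/2; I–H: 1/2; I–C: 1; I–E: 1/2; G–C: 1; G–A: 2/3; G–F: 1; H–C: 1; H–A: 2/3; H–F: 1; C–A: 2/2; C–E: 1 … (+4 more pairs).
All other pairs contribute 0.
Summing the contributions gives betweenness(D) = 15.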